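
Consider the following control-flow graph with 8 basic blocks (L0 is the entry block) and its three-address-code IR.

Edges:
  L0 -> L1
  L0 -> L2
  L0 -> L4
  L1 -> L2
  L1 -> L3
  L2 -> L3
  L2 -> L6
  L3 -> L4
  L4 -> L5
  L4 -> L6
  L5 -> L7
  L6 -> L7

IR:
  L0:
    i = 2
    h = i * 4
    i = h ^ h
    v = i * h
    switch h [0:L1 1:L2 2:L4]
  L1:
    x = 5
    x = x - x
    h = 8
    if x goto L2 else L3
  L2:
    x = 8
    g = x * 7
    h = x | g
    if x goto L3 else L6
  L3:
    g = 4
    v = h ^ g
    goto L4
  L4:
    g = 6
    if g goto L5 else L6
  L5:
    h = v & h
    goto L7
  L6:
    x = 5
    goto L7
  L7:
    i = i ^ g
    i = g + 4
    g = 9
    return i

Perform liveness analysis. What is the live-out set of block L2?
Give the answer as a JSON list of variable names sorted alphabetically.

Answer: ["g", "h", "i"]

Analysis:
Per-block:
  L0: {h,i,v} / ∅
  L1: {h,x} / ∅
  L2: {g,h,x} / ∅
  L3: {g,v} / {h}
  L4: {g} / ∅
  L5: {h} / {h,v}
  L6: {x} / ∅
  L7: {g,i} / {g,i}

Liveness:
  L0: in=∅ out={h,i,v}
  L1: in={i} out={h,i}
  L2: in={i} out={g,h,i}
  L3: in={h,i} out={h,i,v}
  L4: in={h,i,v} out={g,h,i,v}
  L5: in={g,h,i,v} out={g,i}
  L6: in={g,i} out={g,i}
  L7: in={g,i} out=∅

live-out(L2) = ["g", "h", "i"]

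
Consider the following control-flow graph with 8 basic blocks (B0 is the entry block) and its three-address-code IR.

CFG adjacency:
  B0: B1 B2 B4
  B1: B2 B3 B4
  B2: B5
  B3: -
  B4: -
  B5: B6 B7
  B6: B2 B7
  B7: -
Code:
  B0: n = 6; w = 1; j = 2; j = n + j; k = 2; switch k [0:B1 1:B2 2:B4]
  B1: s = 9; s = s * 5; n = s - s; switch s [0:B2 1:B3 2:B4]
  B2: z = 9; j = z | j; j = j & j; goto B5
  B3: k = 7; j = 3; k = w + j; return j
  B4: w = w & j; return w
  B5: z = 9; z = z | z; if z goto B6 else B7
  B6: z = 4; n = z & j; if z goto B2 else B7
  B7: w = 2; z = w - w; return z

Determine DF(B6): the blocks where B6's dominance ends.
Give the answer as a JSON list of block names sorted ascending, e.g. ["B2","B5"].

Answer: ["B2", "B7"]

Derivation:
idom tree: B1←B0 B2←B0 B3←B1 B4←B0 B5←B2 B6←B5 B7←B5
Dom at joins:
  B2: preds {B0,B1,B6}: {B0} ∩ {B0,B1} ∩ {B0,B2,B5,B6} = {B0}; idom=B0
  B4: preds {B0,B1}: {B0} ∩ {B0,B1} = {B0}; idom=B0
  B7: preds {B5,B6}: {B0,B2,B5} ∩ {B0,B2,B5,B6} = {B0,B2,B5}; idom=B5

DF derivation:
  B2←B0: walk · to B0
  B2←B1: walk B1 to B0
  B2←B6: walk B6→B5→B2 to B0
  B4←B0: walk · to B0
  B4←B1: walk B1 to B0
  B7←B5: walk · to B5
  B7←B6: walk B6 to B5
  B0: DF=∅
  B1: DF={B2,B4}
  B2: DF={B2}
  B3: DF=∅
  B4: DF=∅
  B5: DF={B2}
  B6: DF={B2,B7}
  B7: DF=∅

DF(B6) = ["B2", "B7"]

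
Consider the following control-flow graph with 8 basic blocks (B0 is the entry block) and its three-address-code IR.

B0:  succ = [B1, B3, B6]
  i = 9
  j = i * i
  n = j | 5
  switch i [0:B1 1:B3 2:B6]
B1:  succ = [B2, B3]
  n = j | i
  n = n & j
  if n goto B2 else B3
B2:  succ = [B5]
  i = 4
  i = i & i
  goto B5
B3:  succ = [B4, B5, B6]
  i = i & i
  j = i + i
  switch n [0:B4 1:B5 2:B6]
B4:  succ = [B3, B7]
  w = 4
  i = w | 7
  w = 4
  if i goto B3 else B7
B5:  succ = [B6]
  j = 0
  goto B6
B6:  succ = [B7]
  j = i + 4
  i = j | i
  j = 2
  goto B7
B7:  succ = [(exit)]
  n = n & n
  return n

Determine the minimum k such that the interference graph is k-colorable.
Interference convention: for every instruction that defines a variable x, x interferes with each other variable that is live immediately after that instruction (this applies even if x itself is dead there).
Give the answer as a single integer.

Block summaries:
  B0 def {i,j,n} use ∅
  B1 def {n} use {i,j}
  B2 def {i} use ∅
  B3 def {i,j} use {i,n}
  B4 def {i,w} use ∅
  B5 def {j} use ∅
  B6 def {i,j} use {i}
  B7 def {n} use {n}

Live sets:
  B0: in=∅ out={i,j,n}
  B1: in={i,j} out={i,n}
  B2: in={n} out={i,n}
  B3: in={i,n} out={i,n}
  B4: in={n} out={i,n}
  B5: in={i,n} out={i,n}
  B6: in={i,n} out={n}
  B7: in={n} out=∅

Conflict graph:
  i↔{j,n,w}
  j↔{i,n}
  n↔{i,j,w}
  w↔{i,n}

Chromatic number:
  clique {i,j,n} ⇒ need ≥ 3
  3-colouring: R0={i}  R1={n}  R2={j,w}
  χ = 3

Answer: 3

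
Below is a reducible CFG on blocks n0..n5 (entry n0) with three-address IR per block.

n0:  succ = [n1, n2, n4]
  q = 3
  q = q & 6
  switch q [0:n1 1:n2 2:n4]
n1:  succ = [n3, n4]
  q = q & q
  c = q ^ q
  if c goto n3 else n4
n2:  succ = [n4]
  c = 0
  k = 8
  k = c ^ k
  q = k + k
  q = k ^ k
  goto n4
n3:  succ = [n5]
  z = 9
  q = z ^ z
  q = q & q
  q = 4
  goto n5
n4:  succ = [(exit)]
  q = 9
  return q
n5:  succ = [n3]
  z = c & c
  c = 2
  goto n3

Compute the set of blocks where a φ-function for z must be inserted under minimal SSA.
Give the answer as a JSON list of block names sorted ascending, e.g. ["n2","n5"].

idom tree: n1←n0 n2←n0 n3←n1 n4←n0 n5←n3
Dom∩ at merges:
  n3: preds {n1,n5}: {n0,n1} ∩ {n0,n1,n3,n5} = {n0,n1}; idom=n1
  n4: preds {n0,n1,n2}: {n0} ∩ {n0,n1} ∩ {n0,n2} = {n0}; idom=n0

DF derivation:
  join n3 pred n1: · stop@n1
  join n3 pred n5: n5→n3 stop@n1
  join n4 pred n0: · stop@n0
  join n4 pred n1: n1 stop@n0
  join n4 pred n2: n2 stop@n0
  n0 → ∅
  n1 → {n4}
  n2 → {n4}
  n3 → {n3}
  n4 → ∅
  n5 → {n3}

φ for z: defs {n3,n5}
  DF⁺ = {n3}

Answer: ["n3"]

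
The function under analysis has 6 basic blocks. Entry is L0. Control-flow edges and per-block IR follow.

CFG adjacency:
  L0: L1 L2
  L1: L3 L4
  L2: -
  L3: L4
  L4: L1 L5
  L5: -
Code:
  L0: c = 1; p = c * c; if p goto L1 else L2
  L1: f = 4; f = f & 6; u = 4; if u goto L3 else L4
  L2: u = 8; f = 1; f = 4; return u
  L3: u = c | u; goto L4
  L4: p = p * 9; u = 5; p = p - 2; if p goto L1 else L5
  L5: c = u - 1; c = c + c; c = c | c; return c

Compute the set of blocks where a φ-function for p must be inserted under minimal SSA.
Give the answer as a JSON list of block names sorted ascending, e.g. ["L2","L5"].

idom tree: L1←L0 L2←L0 L3←L1 L4←L1 L5←L4
Dom at joins:
  L1: preds {L0,L4}: {L0} ∩ {L0,L1,L4} = {L0}; idom=L0
  L4: preds {L1,L3}: {L0,L1} ∩ {L0,L1,L3} = {L0,L1}; idom=L1

DF derivation:
  join L1 pred L0: · stop@L0
  join L1 pred L4: L4→L1 stop@L0
  join L4 pred L1: · stop@L1
  join L4 pred L3: L3 stop@L1
  L0 → ∅
  L1 → {L1}
  L2 → ∅
  L3 → {L4}
  L4 → {L1}
  L5 → ∅

φ for p: defs {L0,L4}
  DF⁺ = {L1}

Answer: ["L1"]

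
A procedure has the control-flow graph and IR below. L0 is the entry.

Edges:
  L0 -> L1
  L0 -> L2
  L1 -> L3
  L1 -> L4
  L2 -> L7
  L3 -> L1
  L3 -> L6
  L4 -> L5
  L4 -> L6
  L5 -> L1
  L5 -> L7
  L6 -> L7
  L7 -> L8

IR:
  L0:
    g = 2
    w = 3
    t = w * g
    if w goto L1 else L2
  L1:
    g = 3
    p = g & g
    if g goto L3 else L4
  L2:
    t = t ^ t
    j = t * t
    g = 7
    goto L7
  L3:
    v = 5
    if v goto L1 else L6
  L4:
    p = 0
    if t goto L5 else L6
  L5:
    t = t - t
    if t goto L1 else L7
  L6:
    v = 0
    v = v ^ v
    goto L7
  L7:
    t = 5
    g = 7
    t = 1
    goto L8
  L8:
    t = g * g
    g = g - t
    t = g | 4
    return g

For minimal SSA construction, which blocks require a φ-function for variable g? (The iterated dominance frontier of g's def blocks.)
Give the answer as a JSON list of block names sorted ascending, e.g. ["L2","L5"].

idom tree: L1←L0 L2←L0 L3←L1 L4←L1 L5←L4 L6←L1 L7←L0 L8←L7
Dom∩ at merges:
  L1: preds {L0,L3,L5}: {L0} ∩ {L0,L1,L3} ∩ {L0,L1,L4,L5} = {L0}; idom=L0
  L6: preds {L3,L4}: {L0,L1,L3} ∩ {L0,L1,L4} = {L0,L1}; idom=L1
  L7: preds {L2,L5,L6}: {L0,L2} ∩ {L0,L1,L4,L5} ∩ {L0,L1,L6} = {L0}; idom=L0

DF derivation:
  L1←L0: walk · to L0
  L1←L3: walk L3→L1 to L0
  L1←L5: walk L5→L4→L1 to L0
  L6←L3: walk L3 to L1
  L6←L4: walk L4 to L1
  L7←L2: walk L2 to L0
  L7←L5: walk L5→L4→L1 to L0
  L7←L6: walk L6→L1 to L0
  DF(L0)=∅
  DF(L1)={L1,L7}
  DF(L2)={L7}
  DF(L3)={L1,L6}
  DF(L4)={L1,L6,L7}
  DF(L5)={L1,L7}
  DF(L6)={L7}
  DF(L7)=∅
  DF(L8)=∅

φ for g: defs {L0,L1,L2,L7,L8}
  DF⁺ = {L1,L7}

Answer: ["L1", "L7"]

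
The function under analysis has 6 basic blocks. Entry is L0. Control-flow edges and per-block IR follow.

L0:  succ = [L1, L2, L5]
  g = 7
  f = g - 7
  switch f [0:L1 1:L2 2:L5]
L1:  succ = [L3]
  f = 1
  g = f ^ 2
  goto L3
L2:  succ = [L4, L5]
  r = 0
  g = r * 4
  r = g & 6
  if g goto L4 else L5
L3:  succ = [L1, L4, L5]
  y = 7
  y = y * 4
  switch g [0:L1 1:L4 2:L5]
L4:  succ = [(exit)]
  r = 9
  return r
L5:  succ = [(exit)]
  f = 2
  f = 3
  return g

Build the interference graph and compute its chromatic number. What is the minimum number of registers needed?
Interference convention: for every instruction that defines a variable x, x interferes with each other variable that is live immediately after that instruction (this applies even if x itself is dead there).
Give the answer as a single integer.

def/use:
  L0 def {f,g} use ∅
  L1 def {f,g} use ∅
  L2 def {g,r} use ∅
  L3 def {y} use {g}
  L4 def {r} use ∅
  L5 def {f} use {g}

Backward fixpoint:
  live L0: ∅→{g}
  live L1: ∅→{g}
  live L2: ∅→{g}
  live L3: {g}→{g}
  live L4: ∅→∅
  live L5: {g}→∅

Interfere edges:
  f: {g}
  g: {f,r,y}
  r: {g}
  y: {g}

Chromatic number:
  clique {f,g} ⇒ need ≥ 2
  2-colouring: r0={g}  r1={f,r,y}
  χ = 2

Answer: 2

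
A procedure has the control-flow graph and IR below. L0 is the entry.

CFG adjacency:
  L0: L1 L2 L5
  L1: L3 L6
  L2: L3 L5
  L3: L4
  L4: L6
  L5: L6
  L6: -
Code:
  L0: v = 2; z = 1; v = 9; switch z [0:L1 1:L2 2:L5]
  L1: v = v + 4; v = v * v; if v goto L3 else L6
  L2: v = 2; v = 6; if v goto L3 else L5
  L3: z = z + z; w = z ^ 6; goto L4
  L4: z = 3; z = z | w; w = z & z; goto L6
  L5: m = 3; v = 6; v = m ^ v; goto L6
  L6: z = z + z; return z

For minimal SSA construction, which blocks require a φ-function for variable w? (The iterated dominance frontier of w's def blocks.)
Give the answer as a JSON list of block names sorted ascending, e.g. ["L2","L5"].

Answer: ["L6"]

Analysis:
idom tree: L1←L0 L2←L0 L3←L0 L4←L3 L5←L0 L6←L0
Join-block Dom:
  L3: preds {L1,L2}: {L0,L1} ∩ {L0,L2} = {L0}; idom=L0
  L5: preds {L0,L2}: {L0} ∩ {L0,L2} = {L0}; idom=L0
  L6: preds {L1,L4,L5}: {L0,L1} ∩ {L0,L3,L4} ∩ {L0,L5} = {L0}; idom=L0

Frontier:
  L3←L1: walk L1 to L0
  L3←L2: walk L2 to L0
  L5←L0: walk · to L0
  L5←L2: walk L2 to L0
  L6←L1: walk L1 to L0
  L6←L4: walk L4→L3 to L0
  L6←L5: walk L5 to L0
  L0 → ∅
  L1 → {L3,L6}
  L2 → {L3,L5}
  L3 → {L6}
  L4 → {L6}
  L5 → {L6}
  L6 → ∅

φ for w: defs {L3,L4}
  DF⁺ = {L6}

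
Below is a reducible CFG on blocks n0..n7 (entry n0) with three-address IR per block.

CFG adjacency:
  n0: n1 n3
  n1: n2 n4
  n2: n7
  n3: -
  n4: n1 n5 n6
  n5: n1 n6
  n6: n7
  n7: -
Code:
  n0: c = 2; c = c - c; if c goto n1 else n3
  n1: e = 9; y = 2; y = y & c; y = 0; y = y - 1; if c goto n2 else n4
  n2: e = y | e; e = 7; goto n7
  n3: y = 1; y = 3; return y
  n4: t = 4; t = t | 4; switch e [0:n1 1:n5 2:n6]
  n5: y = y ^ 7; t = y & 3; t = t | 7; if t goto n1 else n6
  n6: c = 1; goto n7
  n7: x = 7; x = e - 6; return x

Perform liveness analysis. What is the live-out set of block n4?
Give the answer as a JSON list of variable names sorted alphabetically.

Answer: ["c", "e", "y"]

Derivation:
def/use:
  n0: {c} / ∅
  n1: {e,y} / {c}
  n2: {e} / {e,y}
  n3: {y} / ∅
  n4: {t} / {e}
  n5: {t,y} / {y}
  n6: {c} / ∅
  n7: {x} / {e}

Live sets:
  n0 li=∅ lo={c}
  n1 li={c} lo={c,e,y}
  n2 li={e,y} lo={e}
  n3 li=∅ lo=∅
  n4 li={c,e,y} lo={c,e,y}
  n5 li={c,e,y} lo={c,e}
  n6 li={e} lo={e}
  n7 li={e} lo=∅

live-out(n4) = ["c", "e", "y"]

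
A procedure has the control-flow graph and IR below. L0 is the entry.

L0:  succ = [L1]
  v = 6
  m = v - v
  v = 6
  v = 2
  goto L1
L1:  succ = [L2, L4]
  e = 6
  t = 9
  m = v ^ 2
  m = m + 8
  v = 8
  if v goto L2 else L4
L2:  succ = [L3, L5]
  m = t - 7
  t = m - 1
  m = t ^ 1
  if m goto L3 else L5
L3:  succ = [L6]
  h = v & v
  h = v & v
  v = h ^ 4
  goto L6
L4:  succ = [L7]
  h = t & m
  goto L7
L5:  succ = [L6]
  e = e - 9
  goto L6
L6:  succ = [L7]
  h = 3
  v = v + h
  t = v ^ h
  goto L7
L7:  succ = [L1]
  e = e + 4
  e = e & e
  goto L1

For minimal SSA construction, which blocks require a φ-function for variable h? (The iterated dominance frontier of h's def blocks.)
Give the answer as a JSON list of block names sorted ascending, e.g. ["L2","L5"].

Answer: ["L1", "L6", "L7"]

Working:
idom tree: L1←L0 L2←L1 L3←L2 L4←L1 L5←L2 L6←L2 L7←L1
Join-block Dom:
  L1: preds {L0,L7}: {L0} ∩ {L0,L1,L7} = {L0}; idom=L0
  L6: preds {L3,L5}: {L0,L1,L2,L3} ∩ {L0,L1,L2,L5} = {L0,L1,L2}; idom=L2
  L7: preds {L4,L6}: {L0,L1,L4} ∩ {L0,L1,L2,L6} = {L0,L1}; idom=L1

DF derivation:
  join L1 pred L0: · stop@L0
  join L1 pred L7: L7→L1 stop@L0
  join L6 pred L3: L3 stop@L2
  join L6 pred L5: L5 stop@L2
  join L7 pred L4: L4 stop@L1
  join L7 pred L6: L6→L2 stop@L1
  L0 → ∅
  L1 → {L1}
  L2 → {L7}
  L3 → {L6}
  L4 → {L7}
  L5 → {L6}
  L6 → {L7}
  L7 → {L1}

φ for h: defs {L3,L4,L6}
  DF⁺ = {L1,L6,L7}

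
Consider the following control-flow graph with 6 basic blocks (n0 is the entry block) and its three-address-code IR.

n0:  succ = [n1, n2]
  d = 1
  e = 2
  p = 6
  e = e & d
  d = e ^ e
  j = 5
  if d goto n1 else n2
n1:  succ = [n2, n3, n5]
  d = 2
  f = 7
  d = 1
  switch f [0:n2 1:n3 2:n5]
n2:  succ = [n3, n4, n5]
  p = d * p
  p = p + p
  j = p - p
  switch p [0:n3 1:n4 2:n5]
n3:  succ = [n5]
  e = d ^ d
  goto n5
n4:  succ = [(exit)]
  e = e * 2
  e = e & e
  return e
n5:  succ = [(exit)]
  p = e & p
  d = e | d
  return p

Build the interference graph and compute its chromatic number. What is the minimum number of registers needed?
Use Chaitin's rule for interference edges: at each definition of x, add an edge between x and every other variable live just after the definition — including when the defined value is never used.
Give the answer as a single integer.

Answer: 4

Working:
Per-block:
  n0 def {d,e,j,p} use ∅
  n1 def {d,f} use ∅
  n2 def {j,p} use {d,p}
  n3 def {e} use {d}
  n4 def {e} use {e}
  n5 def {d,p} use {d,e,p}

Live sets:
  n0 li=∅ lo={d,e,p}
  n1 li={e,p} lo={d,e,p}
  n2 li={d,e,p} lo={d,e,p}
  n3 li={d,p} lo={d,e,p}
  n4 li={e} lo=∅
  n5 li={d,e,p} lo=∅

Conflict graph:
  d: {e,f,j,p}
  e: {d,f,j,p}
  f: {d,e,p}
  j: {d,e,p}
  p: {d,e,f,j}

Colouring:
  clique {d,e,f,p} ⇒ need ≥ 4
  assign d→c0 e→c1 f→c3 j→c3 p→c2 — no edge inside a register ⇒ χ ≤ 4
  χ = 4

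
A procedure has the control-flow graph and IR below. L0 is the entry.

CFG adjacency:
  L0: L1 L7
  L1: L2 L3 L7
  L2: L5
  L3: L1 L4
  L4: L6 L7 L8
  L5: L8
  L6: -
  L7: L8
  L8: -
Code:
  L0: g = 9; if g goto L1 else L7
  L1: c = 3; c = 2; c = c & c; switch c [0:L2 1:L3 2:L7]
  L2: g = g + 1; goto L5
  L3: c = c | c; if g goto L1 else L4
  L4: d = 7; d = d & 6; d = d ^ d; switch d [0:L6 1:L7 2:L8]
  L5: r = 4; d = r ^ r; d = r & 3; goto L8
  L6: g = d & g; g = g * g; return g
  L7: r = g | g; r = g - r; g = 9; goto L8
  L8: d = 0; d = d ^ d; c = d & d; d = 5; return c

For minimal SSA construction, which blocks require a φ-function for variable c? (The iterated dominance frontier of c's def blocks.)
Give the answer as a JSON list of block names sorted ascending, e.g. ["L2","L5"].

idom tree: L1←L0 L2←L1 L3←L1 L4←L3 L5←L2 L6←L4 L7←L0 L8←L0
Dom at joins:
  L1: preds {L0,L3}: {L0} ∩ {L0,L1,L3} = {L0}; idom=L0
  L7: preds {L0,L1,L4}: {L0} ∩ {L0,L1} ∩ {L0,L1,L3,L4} = {L0}; idom=L0
  L8: preds {L4,L5,L7}: {L0,L1,L3,L4} ∩ {L0,L1,L2,L5} ∩ {L0,L7} = {L0}; idom=L0

DF walk-up:
  L1←L0: walk · to L0
  L1←L3: walk L3→L1 to L0
  L7←L0: walk · to L0
  L7←L1: walk L1 to L0
  L7←L4: walk L4→L3→L1 to L0
  L8←L4: walk L4→L3→L1 to L0
  L8←L5: walk L5→L2→L1 to L0
  L8←L7: walk L7 to L0
  DF(L0)=∅
  DF(L1)={L1,L7,L8}
  DF(L2)={L8}
  DF(L3)={L1,L7,L8}
  DF(L4)={L7,L8}
  DF(L5)={L8}
  DF(L6)=∅
  DF(L7)={L8}
  DF(L8)=∅

φ for c: defs {L1,L3,L8}
  DF⁺ = {L1,L7,L8}

Answer: ["L1", "L7", "L8"]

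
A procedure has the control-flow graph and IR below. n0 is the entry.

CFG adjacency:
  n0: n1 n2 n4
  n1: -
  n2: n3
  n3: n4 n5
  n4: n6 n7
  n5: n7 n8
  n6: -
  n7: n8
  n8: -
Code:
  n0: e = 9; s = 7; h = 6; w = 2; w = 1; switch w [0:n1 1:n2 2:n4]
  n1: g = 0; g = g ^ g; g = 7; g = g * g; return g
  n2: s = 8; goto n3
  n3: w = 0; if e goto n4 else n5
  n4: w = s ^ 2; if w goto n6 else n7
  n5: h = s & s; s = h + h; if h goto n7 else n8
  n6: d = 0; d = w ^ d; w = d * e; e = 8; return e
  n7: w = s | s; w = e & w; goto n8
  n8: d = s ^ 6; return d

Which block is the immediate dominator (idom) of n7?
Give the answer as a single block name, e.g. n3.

idom tree: n1←n0 n2←n0 n3←n2 n4←n0 n5←n3 n6←n4 n7←n0 n8←n0
Join-block Dom:
  n4: preds {n0,n3}: {n0} ∩ {n0,n2,n3} = {n0}; idom=n0
  n7: preds {n4,n5}: {n0,n4} ∩ {n0,n2,n3,n5} = {n0}; idom=n0
  n8: preds {n5,n7}: {n0,n2,n3,n5} ∩ {n0,n7} = {n0}; idom=n0

idom(n7) = n0

Answer: n0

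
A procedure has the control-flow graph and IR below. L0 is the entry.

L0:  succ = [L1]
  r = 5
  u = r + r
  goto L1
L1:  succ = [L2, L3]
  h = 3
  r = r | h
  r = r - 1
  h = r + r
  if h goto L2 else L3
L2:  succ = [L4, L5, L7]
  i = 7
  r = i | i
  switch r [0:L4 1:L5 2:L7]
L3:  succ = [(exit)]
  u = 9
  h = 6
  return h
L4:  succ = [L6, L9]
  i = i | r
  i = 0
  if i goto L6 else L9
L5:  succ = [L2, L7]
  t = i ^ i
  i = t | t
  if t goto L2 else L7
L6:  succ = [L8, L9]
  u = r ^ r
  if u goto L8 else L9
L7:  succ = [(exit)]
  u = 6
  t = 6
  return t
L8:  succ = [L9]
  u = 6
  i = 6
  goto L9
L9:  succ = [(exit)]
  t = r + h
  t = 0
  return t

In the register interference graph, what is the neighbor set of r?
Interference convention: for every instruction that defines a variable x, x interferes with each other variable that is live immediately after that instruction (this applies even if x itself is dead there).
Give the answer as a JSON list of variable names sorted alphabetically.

def/use:
  L0: def={r,u} ue=∅
  L1: def={h,r} ue={r}
  L2: def={i,r} ue=∅
  L3: def={h,u} ue=∅
  L4: def={i} ue={i,r}
  L5: def={i,t} ue={i}
  L6: def={u} ue={r}
  L7: def={t,u} ue=∅
  L8: def={i,u} ue=∅
  L9: def={t} ue={h,r}

Backward fixpoint:
  live L0: ∅→{r}
  live L1: {r}→{h}
  live L2: {h}→{h,i,r}
  live L3: ∅→∅
  live L4: {h,i,r}→{h,r}
  live L5: {h,i}→{h}
  live L6: {h,r}→{h,r}
  live L7: ∅→∅
  live L8: {h,r}→{h,r}
  live L9: {h,r}→∅

Conflict graph:
  h↔{i,r,t,u}
  i↔{h,r,t}
  r↔{h,i,u}
  t↔{h,i}
  u↔{h,r}

N(r) = ["h", "i", "u"]

Answer: ["h", "i", "u"]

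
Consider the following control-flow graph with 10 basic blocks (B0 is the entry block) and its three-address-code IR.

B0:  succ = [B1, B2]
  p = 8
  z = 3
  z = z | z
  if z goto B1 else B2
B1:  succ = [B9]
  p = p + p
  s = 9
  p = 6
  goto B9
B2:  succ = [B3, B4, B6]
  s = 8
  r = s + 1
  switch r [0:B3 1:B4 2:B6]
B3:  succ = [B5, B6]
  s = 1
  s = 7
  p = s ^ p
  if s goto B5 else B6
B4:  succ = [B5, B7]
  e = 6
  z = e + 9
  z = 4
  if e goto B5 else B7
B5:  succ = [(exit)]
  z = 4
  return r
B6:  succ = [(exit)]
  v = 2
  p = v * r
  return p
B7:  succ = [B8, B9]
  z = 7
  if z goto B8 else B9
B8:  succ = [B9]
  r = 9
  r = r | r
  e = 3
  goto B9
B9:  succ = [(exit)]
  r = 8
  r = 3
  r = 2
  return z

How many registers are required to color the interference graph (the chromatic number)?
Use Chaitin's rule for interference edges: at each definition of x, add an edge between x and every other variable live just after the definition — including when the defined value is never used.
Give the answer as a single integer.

def/use:
  B0: def={p,z} ue=∅
  B1: def={p,s} ue={p}
  B2: def={r,s} ue=∅
  B3: def={p,s} ue={p}
  B4: def={e,z} ue=∅
  B5: def={z} ue={r}
  B6: def={p,v} ue={r}
  B7: def={z} ue=∅
  B8: def={e,r} ue=∅
  B9: def={r} ue={z}

Live sets:
  B0: in=∅ out={p,z}
  B1: in={p,z} out={z}
  B2: in={p} out={p,r}
  B3: in={p,r} out={r}
  B4: in={r} out={r}
  B5: in={r} out=∅
  B6: in={r} out=∅
  B7: in=∅ out={z}
  B8: in={z} out={z}
  B9: in={z} out=∅

Interference:
  e — {r,z}
  p — {r,s,z}
  r — {e,p,s,v,z}
  s — {p,r,z}
  v — {r}
  z — {e,p,r,s}

Colouring:
  {p,r,s,z} pairwise interfere (4-clique) ⇒ χ ≥ 4
  4-colouring: R0={r}  R1={v,z}  R2={e,p}  R3={s}
  χ = 4

Answer: 4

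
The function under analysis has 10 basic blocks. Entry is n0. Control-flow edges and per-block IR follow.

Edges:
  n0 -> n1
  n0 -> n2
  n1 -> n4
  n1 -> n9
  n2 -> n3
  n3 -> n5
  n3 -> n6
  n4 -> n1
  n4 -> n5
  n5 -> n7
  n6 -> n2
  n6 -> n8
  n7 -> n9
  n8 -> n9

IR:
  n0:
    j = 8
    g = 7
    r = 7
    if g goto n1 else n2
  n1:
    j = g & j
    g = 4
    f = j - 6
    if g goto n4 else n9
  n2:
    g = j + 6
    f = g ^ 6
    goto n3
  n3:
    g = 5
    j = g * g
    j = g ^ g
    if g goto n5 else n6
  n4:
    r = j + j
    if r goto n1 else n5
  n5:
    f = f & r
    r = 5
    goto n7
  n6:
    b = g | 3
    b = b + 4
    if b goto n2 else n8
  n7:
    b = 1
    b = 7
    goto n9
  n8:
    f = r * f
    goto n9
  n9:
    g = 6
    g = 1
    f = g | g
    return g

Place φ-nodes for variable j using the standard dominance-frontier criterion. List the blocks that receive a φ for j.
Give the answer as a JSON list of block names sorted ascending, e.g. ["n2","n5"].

idom tree: n1←n0 n2←n0 n3←n2 n4←n1 n5←n0 n6←n3 n7←n5 n8←n6 n9←n0
Join-block Dom:
  n1: preds {n0,n4}: {n0} ∩ {n0,n1,n4} = {n0}; idom=n0
  n2: preds {n0,n6}: {n0} ∩ {n0,n2,n3,n6} = {n0}; idom=n0
  n5: preds {n3,n4}: {n0,n2,n3} ∩ {n0,n1,n4} = {n0}; idom=n0
  n9: preds {n1,n7,n8}: {n0,n1} ∩ {n0,n5,n7} ∩ {n0,n2,n3,n6,n8} = {n0}; idom=n0

Frontier:
  join n1 pred n0: · stop@n0
  join n1 pred n4: n4→n1 stop@n0
  join n2 pred n0: · stop@n0
  join n2 pred n6: n6→n3→n2 stop@n0
  join n5 pred n3: n3→n2 stop@n0
  join n5 pred n4: n4→n1 stop@n0
  join n9 pred n1: n1 stop@n0
  join n9 pred n7: n7→n5 stop@n0
  join n9 pred n8: n8→n6→n3→n2 stop@n0
  n0 → ∅
  n1 → {n1,n5,n9}
  n2 → {n2,n5,n9}
  n3 → {n2,n5,n9}
  n4 → {n1,n5}
  n5 → {n9}
  n6 → {n2,n9}
  n7 → {n9}
  n8 → {n9}
  n9 → ∅

φ for j: defs {n0,n1,n3}
  DF⁺ = {n1,n2,n5,n9}

Answer: ["n1", "n2", "n5", "n9"]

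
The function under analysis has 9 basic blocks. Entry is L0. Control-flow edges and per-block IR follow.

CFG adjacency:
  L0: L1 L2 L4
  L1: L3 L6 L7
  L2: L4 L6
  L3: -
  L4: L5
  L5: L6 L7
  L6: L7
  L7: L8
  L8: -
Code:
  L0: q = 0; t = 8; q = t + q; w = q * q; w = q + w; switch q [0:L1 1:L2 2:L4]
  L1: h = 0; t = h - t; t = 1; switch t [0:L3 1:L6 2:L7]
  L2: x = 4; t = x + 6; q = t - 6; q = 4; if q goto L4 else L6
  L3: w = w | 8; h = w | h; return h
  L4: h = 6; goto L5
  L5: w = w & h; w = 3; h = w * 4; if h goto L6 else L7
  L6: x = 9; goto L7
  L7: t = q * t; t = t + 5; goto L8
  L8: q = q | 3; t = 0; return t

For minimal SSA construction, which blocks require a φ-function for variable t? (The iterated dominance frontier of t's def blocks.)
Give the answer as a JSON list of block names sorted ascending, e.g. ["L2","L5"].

Answer: ["L4", "L6", "L7"]

Working:
idom tree: L1←L0 L2←L0 L3←L1 L4←L0 L5←L4 L6←L0 L7←L0 L8←L7
Dom at joins:
  L4: preds {L0,L2}: {L0} ∩ {L0,L2} = {L0}; idom=L0
  L6: preds {L1,L2,L5}: {L0,L1} ∩ {L0,L2} ∩ {L0,L4,L5} = {L0}; idom=L0
  L7: preds {L1,L5,L6}: {L0,L1} ∩ {L0,L4,L5} ∩ {L0,L6} = {L0}; idom=L0

DF derivation:
  join L4 pred L0: · stop@L0
  join L4 pred L2: L2 stop@L0
  join L6 pred L1: L1 stop@L0
  join L6 pred L2: L2 stop@L0
  join L6 pred L5: L5→L4 stop@L0
  join L7 pred L1: L1 stop@L0
  join L7 pred L5: L5→L4 stop@L0
  join L7 pred L6: L6 stop@L0
  L0: DF=∅
  L1: DF={L6,L7}
  L2: DF={L4,L6}
  L3: DF=∅
  L4: DF={L6,L7}
  L5: DF={L6,L7}
  L6: DF={L7}
  L7: DF=∅
  L8: DF=∅

φ for t: defs {L0,L1,L2,L7,L8}
  DF⁺ = {L4,L6,L7}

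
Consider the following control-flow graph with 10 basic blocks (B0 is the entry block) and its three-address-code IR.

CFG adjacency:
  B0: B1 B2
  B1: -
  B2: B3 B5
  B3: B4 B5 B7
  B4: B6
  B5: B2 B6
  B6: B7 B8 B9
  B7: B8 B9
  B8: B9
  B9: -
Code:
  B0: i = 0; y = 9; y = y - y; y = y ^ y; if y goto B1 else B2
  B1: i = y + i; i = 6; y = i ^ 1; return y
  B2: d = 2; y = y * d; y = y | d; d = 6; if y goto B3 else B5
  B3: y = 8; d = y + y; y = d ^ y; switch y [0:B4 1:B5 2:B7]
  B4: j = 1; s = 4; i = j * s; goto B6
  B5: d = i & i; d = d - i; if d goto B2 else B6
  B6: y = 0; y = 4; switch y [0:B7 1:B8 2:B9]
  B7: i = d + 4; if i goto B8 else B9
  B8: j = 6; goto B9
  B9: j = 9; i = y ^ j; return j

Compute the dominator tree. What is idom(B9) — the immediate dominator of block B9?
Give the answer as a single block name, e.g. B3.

Answer: B2

Working:
idom tree: B1←B0 B2←B0 B3←B2 B4←B3 B5←B2 B6←B2 B7←B2 B8←B2 B9←B2
Dom∩ at merges:
  B2: preds {B0,B5}: {B0} ∩ {B0,B2,B5} = {B0}; idom=B0
  B5: preds {B2,B3}: {B0,B2} ∩ {B0,B2,B3} = {B0,B2}; idom=B2
  B6: preds {B4,B5}: {B0,B2,B3,B4} ∩ {B0,B2,B5} = {B0,B2}; idom=B2
  B7: preds {B3,B6}: {B0,B2,B3} ∩ {B0,B2,B6} = {B0,B2}; idom=B2
  B8: preds {B6,B7}: {B0,B2,B6} ∩ {B0,B2,B7} = {B0,B2}; idom=B2
  B9: preds {B6,B7,B8}: {B0,B2,B6} ∩ {B0,B2,B7} ∩ {B0,B2,B8} = {B0,B2}; idom=B2

idom(B9) = B2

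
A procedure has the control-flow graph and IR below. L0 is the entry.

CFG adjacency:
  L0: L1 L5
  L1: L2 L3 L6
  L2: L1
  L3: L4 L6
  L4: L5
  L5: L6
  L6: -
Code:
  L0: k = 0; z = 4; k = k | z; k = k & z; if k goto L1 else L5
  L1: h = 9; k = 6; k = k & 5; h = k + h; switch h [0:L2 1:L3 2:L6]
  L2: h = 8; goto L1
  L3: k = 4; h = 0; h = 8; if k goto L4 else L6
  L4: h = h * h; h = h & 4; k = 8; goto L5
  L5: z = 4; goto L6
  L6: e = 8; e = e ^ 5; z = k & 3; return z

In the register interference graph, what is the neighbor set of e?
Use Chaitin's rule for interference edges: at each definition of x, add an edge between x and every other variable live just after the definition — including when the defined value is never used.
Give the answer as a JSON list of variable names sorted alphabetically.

Block summaries:
  L0 def {k,z} use ∅
  L1 def {h,k} use ∅
  L2 def {h} use ∅
  L3 def {h,k} use ∅
  L4 def {h,k} use {h}
  L5 def {z} use ∅
  L6 def {e,z} use {k}

Backward fixpoint:
  L0: in=∅ out={k}
  L1: in=∅ out={k}
  L2: in=∅ out=∅
  L3: in=∅ out={h,k}
  L4: in={h} out={k}
  L5: in={k} out={k}
  L6: in={k} out=∅

Interfere edges:
  e↔{k}
  h↔{k}
  k↔{e,h,z}
  z↔{k}

N(e) = ["k"]

Answer: ["k"]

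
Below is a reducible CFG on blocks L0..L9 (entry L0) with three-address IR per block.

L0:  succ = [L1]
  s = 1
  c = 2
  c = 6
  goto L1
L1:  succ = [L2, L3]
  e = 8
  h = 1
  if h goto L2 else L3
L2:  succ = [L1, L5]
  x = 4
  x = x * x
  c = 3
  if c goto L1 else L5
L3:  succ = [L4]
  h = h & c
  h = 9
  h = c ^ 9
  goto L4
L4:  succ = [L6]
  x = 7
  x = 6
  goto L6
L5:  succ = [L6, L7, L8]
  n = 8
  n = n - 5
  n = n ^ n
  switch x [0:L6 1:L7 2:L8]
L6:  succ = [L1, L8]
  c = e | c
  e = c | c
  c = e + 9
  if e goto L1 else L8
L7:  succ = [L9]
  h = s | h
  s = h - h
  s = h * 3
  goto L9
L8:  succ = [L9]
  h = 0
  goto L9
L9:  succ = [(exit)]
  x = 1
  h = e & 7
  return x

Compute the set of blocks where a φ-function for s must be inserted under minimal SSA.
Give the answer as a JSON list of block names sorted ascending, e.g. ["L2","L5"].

Answer: ["L9"]

Analysis:
idom tree: L1←L0 L2←L1 L3←L1 L4←L3 L5←L2 L6←L1 L7←L5 L8←L1 L9←L1
Dom∩ at merges:
  L1: preds {L0,L2,L6}: {L0} ∩ {L0,L1,L2} ∩ {L0,L1,L6} = {L0}; idom=L0
  L6: preds {L4,L5}: {L0,L1,L3,L4} ∩ {L0,L1,L2,L5} = {L0,L1}; idom=L1
  L8: preds {L5,L6}: {L0,L1,L2,L5} ∩ {L0,L1,L6} = {L0,L1}; idom=L1
  L9: preds {L7,L8}: {L0,L1,L2,L5,L7} ∩ {L0,L1,L8} = {L0,L1}; idom=L1

DF derivation:
  join L1 pred L0: · stop@L0
  join L1 pred L2: L2→L1 stop@L0
  join L1 pred L6: L6→L1 stop@L0
  join L6 pred L4: L4→L3 stop@L1
  join L6 pred L5: L5→L2 stop@L1
  join L8 pred L5: L5→L2 stop@L1
  join L8 pred L6: L6 stop@L1
  join L9 pred L7: L7→L5→L2 stop@L1
  join L9 pred L8: L8 stop@L1
  L0 → ∅
  L1 → {L1}
  L2 → {L1,L6,L8,L9}
  L3 → {L6}
  L4 → {L6}
  L5 → {L6,L8,L9}
  L6 → {L1,L8}
  L7 → {L9}
  L8 → {L9}
  L9 → ∅

φ for s: defs {L0,L7}
  DF⁺ = {L9}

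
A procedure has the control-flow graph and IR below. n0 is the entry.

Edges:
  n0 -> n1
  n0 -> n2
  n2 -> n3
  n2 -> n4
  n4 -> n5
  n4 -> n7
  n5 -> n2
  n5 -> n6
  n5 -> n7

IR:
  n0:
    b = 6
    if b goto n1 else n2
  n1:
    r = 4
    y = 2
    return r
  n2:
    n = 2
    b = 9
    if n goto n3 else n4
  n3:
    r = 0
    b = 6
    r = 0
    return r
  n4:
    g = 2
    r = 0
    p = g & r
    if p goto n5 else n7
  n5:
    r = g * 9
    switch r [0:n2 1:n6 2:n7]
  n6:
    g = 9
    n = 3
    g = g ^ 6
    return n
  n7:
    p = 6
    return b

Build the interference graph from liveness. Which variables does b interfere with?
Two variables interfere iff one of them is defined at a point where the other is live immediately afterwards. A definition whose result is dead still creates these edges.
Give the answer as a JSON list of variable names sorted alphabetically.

Answer: ["g", "n", "p", "r"]

Working:
Block summaries:
  n0: {b} / ∅
  n1: {r,y} / ∅
  n2: {b,n} / ∅
  n3: {b,r} / ∅
  n4: {g,p,r} / ∅
  n5: {r} / {g}
  n6: {g,n} / ∅
  n7: {p} / {b}

Backward fixpoint:
  live n0: ∅→∅
  live n1: ∅→∅
  live n2: ∅→{b}
  live n3: ∅→∅
  live n4: {b}→{b,g}
  live n5: {b,g}→{b}
  live n6: ∅→∅
  live n7: {b}→∅

Interference:
  b: {g,n,p,r}
  g: {b,n,p,r}
  n: {b,g}
  p: {b,g}
  r: {b,g,y}
  y: {r}

N(b) = ["g", "n", "p", "r"]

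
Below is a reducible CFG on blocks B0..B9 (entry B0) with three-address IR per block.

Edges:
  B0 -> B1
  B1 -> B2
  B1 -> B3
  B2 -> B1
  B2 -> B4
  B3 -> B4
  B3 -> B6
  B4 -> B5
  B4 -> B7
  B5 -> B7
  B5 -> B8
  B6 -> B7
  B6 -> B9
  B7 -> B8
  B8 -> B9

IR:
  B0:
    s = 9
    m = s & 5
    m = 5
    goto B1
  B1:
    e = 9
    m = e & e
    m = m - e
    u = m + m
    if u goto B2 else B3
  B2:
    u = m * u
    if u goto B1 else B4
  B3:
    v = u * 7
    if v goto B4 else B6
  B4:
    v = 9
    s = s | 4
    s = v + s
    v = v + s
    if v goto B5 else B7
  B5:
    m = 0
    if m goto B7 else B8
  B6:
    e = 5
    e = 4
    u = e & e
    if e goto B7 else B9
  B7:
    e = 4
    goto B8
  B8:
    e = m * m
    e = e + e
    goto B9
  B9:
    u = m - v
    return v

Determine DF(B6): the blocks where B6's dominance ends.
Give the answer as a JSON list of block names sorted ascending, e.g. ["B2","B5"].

idom tree: B1←B0 B2←B1 B3←B1 B4←B1 B5←B4 B6←B3 B7←B1 B8←B1 B9←B1
Dom at joins:
  B1: preds {B0,B2}: {B0} ∩ {B0,B1,B2} = {B0}; idom=B0
  B4: preds {B2,B3}: {B0,B1,B2} ∩ {B0,B1,B3} = {B0,B1}; idom=B1
  B7: preds {B4,B5,B6}: {B0,B1,B4} ∩ {B0,B1,B4,B5} ∩ {B0,B1,B3,B6} = {B0,B1}; idom=B1
  B8: preds {B5,B7}: {B0,B1,B4,B5} ∩ {B0,B1,B7} = {B0,B1}; idom=B1
  B9: preds {B6,B8}: {B0,B1,B3,B6} ∩ {B0,B1,B8} = {B0,B1}; idom=B1

DF derivation:
  join B1 pred B0: · stop@B0
  join B1 pred B2: B2→B1 stop@B0
  join B4 pred B2: B2 stop@B1
  join B4 pred B3: B3 stop@B1
  join B7 pred B4: B4 stop@B1
  join B7 pred B5: B5→B4 stop@B1
  join B7 pred B6: B6→B3 stop@B1
  join B8 pred B5: B5→B4 stop@B1
  join B8 pred B7: B7 stop@B1
  join B9 pred B6: B6→B3 stop@B1
  join B9 pred B8: B8 stop@B1
  B0 → ∅
  B1 → {B1}
  B2 → {B1,B4}
  B3 → {B4,B7,B9}
  B4 → {B7,B8}
  B5 → {B7,B8}
  B6 → {B7,B9}
  B7 → {B8}
  B8 → {B9}
  B9 → ∅

DF(B6) = ["B7", "B9"]

Answer: ["B7", "B9"]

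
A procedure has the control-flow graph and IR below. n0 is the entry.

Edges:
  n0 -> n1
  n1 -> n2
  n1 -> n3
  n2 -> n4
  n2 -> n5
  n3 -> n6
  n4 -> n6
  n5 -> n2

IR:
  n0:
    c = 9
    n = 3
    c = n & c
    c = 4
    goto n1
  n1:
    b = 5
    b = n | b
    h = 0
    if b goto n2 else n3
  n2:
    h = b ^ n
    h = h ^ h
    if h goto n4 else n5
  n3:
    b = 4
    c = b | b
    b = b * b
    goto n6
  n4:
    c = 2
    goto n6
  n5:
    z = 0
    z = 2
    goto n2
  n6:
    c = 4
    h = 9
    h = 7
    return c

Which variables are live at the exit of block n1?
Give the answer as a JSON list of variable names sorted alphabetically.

Per-block:
  n0: {c,n} / ∅
  n1: {b,h} / {n}
  n2: {h} / {b,n}
  n3: {b,c} / ∅
  n4: {c} / ∅
  n5: {z} / ∅
  n6: {c,h} / ∅

Backward fixpoint:
  live n0: ∅→{n}
  live n1: {n}→{b,n}
  live n2: {b,n}→{b,n}
  live n3: ∅→∅
  live n4: ∅→∅
  live n5: {b,n}→{b,n}
  live n6: ∅→∅

live-out(n1) = ["b", "n"]

Answer: ["b", "n"]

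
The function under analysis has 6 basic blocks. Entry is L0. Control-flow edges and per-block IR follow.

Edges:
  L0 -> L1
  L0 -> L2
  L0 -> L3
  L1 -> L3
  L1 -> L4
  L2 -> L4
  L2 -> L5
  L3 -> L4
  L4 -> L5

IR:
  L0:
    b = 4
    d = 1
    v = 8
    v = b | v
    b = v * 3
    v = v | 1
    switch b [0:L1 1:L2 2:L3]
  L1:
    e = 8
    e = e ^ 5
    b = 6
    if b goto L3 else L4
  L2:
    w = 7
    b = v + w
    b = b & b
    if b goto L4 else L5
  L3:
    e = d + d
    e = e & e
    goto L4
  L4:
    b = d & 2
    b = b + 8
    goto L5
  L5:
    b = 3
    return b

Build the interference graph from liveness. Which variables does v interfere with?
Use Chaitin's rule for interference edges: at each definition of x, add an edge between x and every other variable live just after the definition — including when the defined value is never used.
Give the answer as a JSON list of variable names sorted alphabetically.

Answer: ["b", "d", "w"]

Working:
def/use:
  L0: {b,d,v} / ∅
  L1: {b,e} / ∅
  L2: {b,w} / {v}
  L3: {e} / {d}
  L4: {b} / {d}
  L5: {b} / ∅

Liveness:
  live L0: ∅→{d,v}
  live L1: {d}→{d}
  live L2: {d,v}→{d}
  live L3: {d}→{d}
  live L4: {d}→∅
  live L5: ∅→∅

Interfere edges:
  b — {d,v}
  d — {b,e,v,w}
  e — {d}
  v — {b,d,w}
  w — {d,v}

N(v) = ["b", "d", "w"]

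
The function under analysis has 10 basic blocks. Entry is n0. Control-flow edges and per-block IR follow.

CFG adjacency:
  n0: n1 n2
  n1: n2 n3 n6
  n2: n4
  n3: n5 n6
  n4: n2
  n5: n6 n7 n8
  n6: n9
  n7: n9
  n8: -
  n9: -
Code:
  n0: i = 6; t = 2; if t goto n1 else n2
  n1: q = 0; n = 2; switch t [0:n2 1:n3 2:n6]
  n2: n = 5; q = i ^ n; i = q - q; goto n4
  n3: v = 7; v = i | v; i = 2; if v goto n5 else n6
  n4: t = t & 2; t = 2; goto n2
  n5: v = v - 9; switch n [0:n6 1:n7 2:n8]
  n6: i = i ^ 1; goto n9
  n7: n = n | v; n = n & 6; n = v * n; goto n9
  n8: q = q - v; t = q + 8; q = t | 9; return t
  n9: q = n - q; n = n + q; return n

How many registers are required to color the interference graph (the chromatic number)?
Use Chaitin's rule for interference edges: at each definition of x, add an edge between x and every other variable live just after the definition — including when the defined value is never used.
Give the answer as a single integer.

Answer: 4

Derivation:
def/use:
  n0 def {i,t} use ∅
  n1 def {n,q} use {t}
  n2 def {i,n,q} use {i}
  n3 def {i,v} use {i}
  n4 def {t} use {t}
  n5 def {v} use {n,v}
  n6 def {i} use {i}
  n7 def {n} use {n,v}
  n8 def {q,t} use {q,v}
  n9 def {n,q} use {n,q}

Liveness:
  n0 li=∅ lo={i,t}
  n1 li={i,t} lo={i,n,q,t}
  n2 li={i,t} lo={i,t}
  n3 li={i,n,q} lo={i,n,q,v}
  n4 li={i,t} lo={i,t}
  n5 li={i,n,q,v} lo={i,n,q,v}
  n6 li={i,n,q} lo={n,q}
  n7 li={n,q,v} lo={n,q}
  n8 li={q,v} lo=∅
  n9 li={n,q} lo=∅

Interfere edges:
  i↔{n,q,t,v}
  n↔{i,q,t,v}
  q↔{i,n,t,v}
  t↔{i,n,q}
  v↔{i,n,q}

Colouring:
  lower bound: {i,n,q,t} mutually conflict ⇒ χ ≥ 4
  assign i→c0 n→c1 q→c2 t→c3 v→c3 — no edge inside a register ⇒ χ ≤ 4
  χ = 4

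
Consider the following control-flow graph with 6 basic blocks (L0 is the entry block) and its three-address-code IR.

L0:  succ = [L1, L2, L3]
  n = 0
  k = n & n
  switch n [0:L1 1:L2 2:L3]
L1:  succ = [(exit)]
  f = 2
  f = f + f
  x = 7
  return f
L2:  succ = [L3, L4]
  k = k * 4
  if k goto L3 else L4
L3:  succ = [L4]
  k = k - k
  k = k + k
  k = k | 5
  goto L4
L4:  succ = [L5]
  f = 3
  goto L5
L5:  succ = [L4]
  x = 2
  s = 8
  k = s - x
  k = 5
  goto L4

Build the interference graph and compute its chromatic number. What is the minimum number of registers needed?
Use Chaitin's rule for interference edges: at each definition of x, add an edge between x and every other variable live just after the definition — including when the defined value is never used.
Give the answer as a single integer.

Block summaries:
  L0 def {k,n} use ∅
  L1 def {f,x} use ∅
  L2 def {k} use {k}
  L3 def {k} use {k}
  L4 def {f} use ∅
  L5 def {k,s,x} use ∅

Backward fixpoint:
  live L0: ∅→{k}
  live L1: ∅→∅
  live L2: {k}→{k}
  live L3: {k}→∅
  live L4: ∅→∅
  live L5: ∅→∅

Conflict graph:
  f: {x}
  k: {n}
  n: {k}
  s: {x}
  x: {f,s}

Colouring:
  lower bound: {f,x} mutually conflict ⇒ χ ≥ 2
  2-colouring: c0={k,x}  c1={f,n,s}
  χ = 2

Answer: 2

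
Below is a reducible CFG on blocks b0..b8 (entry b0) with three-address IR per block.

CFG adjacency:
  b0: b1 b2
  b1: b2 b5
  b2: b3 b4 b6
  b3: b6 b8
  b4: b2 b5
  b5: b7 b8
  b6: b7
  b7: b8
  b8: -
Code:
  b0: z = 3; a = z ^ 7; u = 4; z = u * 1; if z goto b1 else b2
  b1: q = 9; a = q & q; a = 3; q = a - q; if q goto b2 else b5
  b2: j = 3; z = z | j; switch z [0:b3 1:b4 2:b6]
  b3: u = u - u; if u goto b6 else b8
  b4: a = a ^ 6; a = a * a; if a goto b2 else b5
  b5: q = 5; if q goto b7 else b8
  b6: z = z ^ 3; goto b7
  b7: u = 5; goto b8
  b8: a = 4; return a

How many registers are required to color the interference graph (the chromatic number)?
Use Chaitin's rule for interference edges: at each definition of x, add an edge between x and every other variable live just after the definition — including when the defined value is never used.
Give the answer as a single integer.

Per-block:
  b0: def={a,u,z} ue=∅
  b1: def={a,q} ue=∅
  b2: def={j,z} ue={z}
  b3: def={u} ue={u}
  b4: def={a} ue={a}
  b5: def={q} ue=∅
  b6: def={z} ue={z}
  b7: def={u} ue=∅
  b8: def={a} ue=∅

Live sets:
  b0: in=∅ out={a,u,z}
  b1: in={u,z} out={a,u,z}
  b2: in={a,u,z} out={a,u,z}
  b3: in={u,z} out={z}
  b4: in={a,u,z} out={a,u,z}
  b5: in=∅ out=∅
  b6: in={z} out=∅
  b7: in=∅ out=∅
  b8: in=∅ out=∅

Interfere edges:
  a↔{j,q,u,z}
  j↔{a,u,z}
  q↔{a,u,z}
  u↔{a,j,q,z}
  z↔{a,j,q,u}

Registers:
  lower bound: {a,j,u,z} mutually conflict ⇒ χ ≥ 4
  assign a→c0 j→c3 q→c3 u→c1 z→c2 — no edge inside a register ⇒ χ ≤ 4
  χ = 4

Answer: 4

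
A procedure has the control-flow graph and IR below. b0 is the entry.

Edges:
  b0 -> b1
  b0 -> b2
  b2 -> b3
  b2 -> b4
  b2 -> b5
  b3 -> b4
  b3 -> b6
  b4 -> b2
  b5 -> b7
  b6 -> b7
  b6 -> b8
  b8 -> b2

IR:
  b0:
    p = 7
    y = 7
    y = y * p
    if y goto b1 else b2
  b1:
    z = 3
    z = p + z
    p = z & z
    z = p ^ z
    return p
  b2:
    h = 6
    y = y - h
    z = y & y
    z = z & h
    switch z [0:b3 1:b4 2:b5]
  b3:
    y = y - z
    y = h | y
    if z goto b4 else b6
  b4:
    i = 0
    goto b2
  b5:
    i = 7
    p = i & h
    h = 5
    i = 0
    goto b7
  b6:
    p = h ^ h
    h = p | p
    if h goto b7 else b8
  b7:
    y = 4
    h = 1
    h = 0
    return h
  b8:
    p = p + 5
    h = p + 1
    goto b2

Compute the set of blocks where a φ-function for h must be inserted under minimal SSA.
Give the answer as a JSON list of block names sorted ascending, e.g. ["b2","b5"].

Answer: ["b2", "b7"]

Working:
idom tree: b1←b0 b2←b0 b3←b2 b4←b2 b5←b2 b6←b3 b7←b2 b8←b6
Dom∩ at merges:
  b2: preds {b0,b4,b8}: {b0} ∩ {b0,b2,b4} ∩ {b0,b2,b3,b6,b8} = {b0}; idom=b0
  b4: preds {b2,b3}: {b0,b2} ∩ {b0,b2,b3} = {b0,b2}; idom=b2
  b7: preds {b5,b6}: {b0,b2,b5} ∩ {b0,b2,b3,b6} = {b0,b2}; idom=b2

Frontier:
  b2←b0: walk · to b0
  b2←b4: walk b4→b2 to b0
  b2←b8: walk b8→b6→b3→b2 to b0
  b4←b2: walk · to b2
  b4←b3: walk b3 to b2
  b7←b5: walk b5 to b2
  b7←b6: walk b6→b3 to b2
  b0 → ∅
  b1 → ∅
  b2 → {b2}
  b3 → {b2,b4,b7}
  b4 → {b2}
  b5 → {b7}
  b6 → {b2,b7}
  b7 → ∅
  b8 → {b2}

φ for h: defs {b2,b5,b6,b7,b8}
  DF⁺ = {b2,b7}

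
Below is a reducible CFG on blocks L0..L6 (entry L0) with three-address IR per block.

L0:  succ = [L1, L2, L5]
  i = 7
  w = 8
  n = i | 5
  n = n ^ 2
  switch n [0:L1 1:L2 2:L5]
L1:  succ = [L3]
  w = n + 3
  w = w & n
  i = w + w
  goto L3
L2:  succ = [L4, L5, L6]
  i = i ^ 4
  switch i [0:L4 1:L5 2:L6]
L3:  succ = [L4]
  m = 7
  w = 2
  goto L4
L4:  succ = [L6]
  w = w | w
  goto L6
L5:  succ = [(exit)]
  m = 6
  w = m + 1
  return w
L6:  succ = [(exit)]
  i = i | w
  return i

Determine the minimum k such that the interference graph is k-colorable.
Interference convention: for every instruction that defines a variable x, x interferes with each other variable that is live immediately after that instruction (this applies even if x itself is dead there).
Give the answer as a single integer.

Per-block:
  L0: def={i,n,w} ue=∅
  L1: def={i,w} ue={n}
  L2: def={i} ue={i}
  L3: def={m,w} ue=∅
  L4: def={w} ue={w}
  L5: def={m,w} ue=∅
  L6: def={i} ue={i,w}

Live sets:
  L0 li=∅ lo={i,n,w}
  L1 li={n} lo={i}
  L2 li={i,w} lo={i,w}
  L3 li={i} lo={i,w}
  L4 li={i,w} lo={i,w}
  L5 li=∅ lo=∅
  L6 li={i,w} lo=∅

Interfere edges:
  i↔{m,n,w}
  m↔{i}
  n↔{i,w}
  w↔{i,n}

Chromatic number:
  {i,n,w} pairwise interfere (3-clique) ⇒ χ ≥ 3
  assign i→R0 m→R1 n→R1 w→R2 — no edge inside a register ⇒ χ ≤ 3
  χ = 3

Answer: 3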